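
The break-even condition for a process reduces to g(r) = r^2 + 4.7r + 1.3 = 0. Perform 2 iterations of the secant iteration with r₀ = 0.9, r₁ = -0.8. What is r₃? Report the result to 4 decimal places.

g(0.9) = 6.340000, g(-0.8) = -1.820000
r₂ = -0.800000 − (-1.820000)·(-0.800000 − 0.900000) / (-1.820000 − 6.340000) = -0.800000 − (3.094000)/(-8.160000) = -0.420833
g(-0.420833) = -0.500816
r₃ = -0.420833 − (-0.500816)·(-0.420833 − (-0.800000)) / (-0.500816 − (-1.820000)) = -0.420833 − (-0.189893)/(1.319184) = -0.276886

-0.2769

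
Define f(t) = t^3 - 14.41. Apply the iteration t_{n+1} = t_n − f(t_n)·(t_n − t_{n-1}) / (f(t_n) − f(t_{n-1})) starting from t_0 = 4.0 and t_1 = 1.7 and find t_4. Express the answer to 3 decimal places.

2.409

f(4.0) = 49.59000, f(1.7) = -9.49700
t_2 = 1.70000 − (-9.49700)·(1.70000 − 4.00000) / (-9.49700 − 49.59000) = 1.70000 − (21.84310)/(-59.08700) = 2.06968
f(2.06968) = -5.54441
t_3 = 2.06968 − (-5.54441)·(2.06968 − 1.70000) / (-5.54441 − (-9.49700)) = 2.06968 − (-2.04964)/(3.95259) = 2.58823
f(2.58823) = 2.92845
t_4 = 2.58823 − 2.92845·(2.58823 − 2.06968) / (2.92845 − (-5.54441)) = 2.58823 − (1.51856)/(8.47285) = 2.40901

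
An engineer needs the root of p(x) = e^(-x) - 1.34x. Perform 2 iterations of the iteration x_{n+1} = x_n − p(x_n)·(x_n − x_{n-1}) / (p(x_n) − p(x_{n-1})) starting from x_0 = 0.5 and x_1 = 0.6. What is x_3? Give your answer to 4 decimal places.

0.4676

p(0.5) = -0.063469, p(0.6) = -0.255188
x_2 = 0.600000 − (-0.255188)·(0.600000 − 0.500000) / (-0.255188 − (-0.063469)) = 0.600000 − (-0.025519)/(-0.191719) = 0.466895
p(0.466895) = 0.001307
x_3 = 0.466895 − 0.001307·(0.466895 − 0.600000) / (0.001307 − (-0.255188)) = 0.466895 − (-0.000174)/(0.256496) = 0.467573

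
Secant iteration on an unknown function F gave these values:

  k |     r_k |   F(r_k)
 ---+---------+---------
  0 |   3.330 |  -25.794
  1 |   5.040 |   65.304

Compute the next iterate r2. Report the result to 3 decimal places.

3.814

r2 = 5.040 − 65.304·(5.040 − 3.330) / (65.304 − (-25.794))
   = 5.040 − (111.66984)/(91.09800) = 3.81418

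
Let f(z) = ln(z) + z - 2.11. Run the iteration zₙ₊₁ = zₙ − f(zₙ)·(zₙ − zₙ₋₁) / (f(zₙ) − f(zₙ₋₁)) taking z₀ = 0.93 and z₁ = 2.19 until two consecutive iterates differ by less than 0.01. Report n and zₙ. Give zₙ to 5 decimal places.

f(0.93) = -1.2525707, f(2.19) = 0.8639015
z₂ = 2.1900000 − 0.8639015·(1.2600000)/(2.1164722) = 1.6756933;  |Δ| = 0.5143067
f(1.6756933) = 0.0819202
z₃ = 1.6756933 − 0.0819202·(-0.5143067)/(-0.7819813) = 1.6218146;  |Δ| = 0.0538787
f(1.6218146) = -0.0046398
z₄ = 1.6218146 − (-0.0046398)·(-0.0538787)/(-0.0865600) = 1.6247026;  |Δ| = 0.0028880
|z₄ − z₃| = 0.0028880 < 0.01

n = 4, zₙ = 1.62470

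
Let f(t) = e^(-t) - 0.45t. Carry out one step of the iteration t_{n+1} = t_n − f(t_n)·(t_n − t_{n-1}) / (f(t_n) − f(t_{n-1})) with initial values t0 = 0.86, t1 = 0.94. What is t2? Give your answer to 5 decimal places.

f(0.86) = 0.0361621, f(0.94) = -0.0323722
t2 = 0.9400000 − (-0.0323722)·(0.9400000 − 0.8600000) / (-0.0323722 − 0.0361621) = 0.9400000 − (-0.0025898)/(-0.0685342) = 0.9022120

0.90221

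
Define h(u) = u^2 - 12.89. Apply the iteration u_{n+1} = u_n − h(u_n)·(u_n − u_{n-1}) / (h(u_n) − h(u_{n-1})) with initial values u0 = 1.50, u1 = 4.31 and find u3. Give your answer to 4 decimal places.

h(1.50) = -10.640000, h(4.31) = 5.686100
u2 = 4.310000 − 5.686100·(4.310000 − 1.500000) / (5.686100 − (-10.640000)) = 4.310000 − (15.977941)/(16.326100) = 3.331325
h(3.331325) = -1.792272
u3 = 3.331325 − (-1.792272)·(3.331325 − 4.310000) / (-1.792272 − 5.686100) = 3.331325 − (1.754051)/(-7.478372) = 3.565875

3.5659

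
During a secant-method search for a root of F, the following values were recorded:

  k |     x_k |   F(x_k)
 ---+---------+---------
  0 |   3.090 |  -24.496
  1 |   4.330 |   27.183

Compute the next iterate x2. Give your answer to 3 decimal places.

x2 = 4.330 − 27.183·(4.330 − 3.090) / (27.183 − (-24.496))
   = 4.330 − (33.70692)/(51.67900) = 3.67776

3.678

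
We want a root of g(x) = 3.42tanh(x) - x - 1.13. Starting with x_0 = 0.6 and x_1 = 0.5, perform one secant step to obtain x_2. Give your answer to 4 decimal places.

g(0.6) = 0.106710, g(0.5) = -0.049559
x_2 = 0.500000 − (-0.049559)·(0.500000 − 0.600000) / (-0.049559 − 0.106710) = 0.500000 − (0.004956)/(-0.156269) = 0.531714

0.5317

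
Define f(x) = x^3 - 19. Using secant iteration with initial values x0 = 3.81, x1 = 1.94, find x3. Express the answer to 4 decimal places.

f(3.81) = 36.306341, f(1.94) = -11.698616
x2 = 1.940000 − (-11.698616)·(1.940000 − 3.810000) / (-11.698616 − 36.306341) = 1.940000 − (21.876412)/(-48.004957) = 2.395712
f(2.395712) = -5.249973
x3 = 2.395712 − (-5.249973)·(2.395712 − 1.940000) / (-5.249973 − (-11.698616)) = 2.395712 − (-2.392473)/(6.448643) = 2.766716

2.7667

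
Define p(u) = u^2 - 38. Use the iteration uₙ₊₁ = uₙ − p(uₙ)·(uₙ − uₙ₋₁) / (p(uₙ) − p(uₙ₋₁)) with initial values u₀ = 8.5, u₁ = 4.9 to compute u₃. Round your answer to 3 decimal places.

p(8.5) = 34.25000, p(4.9) = -13.99000
u₂ = 4.90000 − (-13.99000)·(4.90000 − 8.50000) / (-13.99000 − 34.25000) = 4.90000 − (50.36400)/(-48.24000) = 5.94403
p(5.94403) = -2.66851
u₃ = 5.94403 − (-2.66851)·(5.94403 − 4.90000) / (-2.66851 − (-13.99000)) = 5.94403 − (-2.78600)/(11.32149) = 6.19011

6.190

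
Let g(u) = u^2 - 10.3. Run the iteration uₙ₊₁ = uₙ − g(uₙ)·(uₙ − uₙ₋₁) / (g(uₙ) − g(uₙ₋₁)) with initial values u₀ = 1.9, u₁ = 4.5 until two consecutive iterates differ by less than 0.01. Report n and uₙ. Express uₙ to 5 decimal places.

n = 5, uₙ = 3.20935

g(1.9) = -6.6900000, g(4.5) = 9.9500000
u₂ = 4.5000000 − 9.9500000·(2.6000000)/(16.6400000) = 2.9453125;  |Δ| = 1.5546875
g(2.9453125) = -1.6251343
u₃ = 2.9453125 − (-1.6251343)·(-1.5546875)/(-11.5751343) = 3.1635887;  |Δ| = 0.2182762
g(3.1635887) = -0.2917067
u₄ = 3.1635887 − (-0.2917067)·(0.2182762)/(1.3334275) = 3.2113398;  |Δ| = 0.0477511
g(3.2113398) = 0.0127031
u₅ = 3.2113398 − 0.0127031·(0.0477511)/(0.3044098) = 3.2093471;  |Δ| = 0.0019927
|u₅ − u₄| = 0.0019927 < 0.01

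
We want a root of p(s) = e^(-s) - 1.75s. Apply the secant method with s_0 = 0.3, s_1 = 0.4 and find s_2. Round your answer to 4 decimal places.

p(0.3) = 0.215818, p(0.4) = -0.029680
s_2 = 0.400000 − (-0.029680)·(0.400000 − 0.300000) / (-0.029680 − 0.215818) = 0.400000 − (-0.002968)/(-0.245498) = 0.387910

0.3879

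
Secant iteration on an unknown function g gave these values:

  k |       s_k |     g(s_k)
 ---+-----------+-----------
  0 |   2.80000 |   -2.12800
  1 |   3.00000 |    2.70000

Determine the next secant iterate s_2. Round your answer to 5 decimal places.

2.88815

s_2 = 3.00000 − 2.70000·(3.00000 − 2.80000) / (2.70000 − (-2.12800))
   = 3.00000 − (0.5400000)/(4.8280000) = 2.8881524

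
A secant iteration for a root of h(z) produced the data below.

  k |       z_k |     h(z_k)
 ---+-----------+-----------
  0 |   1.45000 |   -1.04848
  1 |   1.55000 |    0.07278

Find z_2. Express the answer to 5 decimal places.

1.54351

z_2 = 1.55000 − 0.07278·(1.55000 − 1.45000) / (0.07278 − (-1.04848))
   = 1.55000 − (0.0072780)/(1.1212600) = 1.5435091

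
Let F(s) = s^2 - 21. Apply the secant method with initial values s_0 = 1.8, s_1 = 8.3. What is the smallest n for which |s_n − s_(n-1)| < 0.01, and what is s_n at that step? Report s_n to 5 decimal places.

n = 6, s_n = 4.58257

F(1.8) = -17.7600000, F(8.3) = 47.8900000
s_2 = 8.3000000 − 47.8900000·(6.5000000)/(65.6500000) = 3.5584158;  |Δ| = 4.7415842
F(3.5584158) = -8.3376767
s_3 = 3.5584158 − (-8.3376767)·(-4.7415842)/(-56.2276767) = 4.2615179;  |Δ| = 0.7031021
F(4.2615179) = -2.8394651
s_4 = 4.2615179 − (-2.8394651)·(0.7031021)/(5.4982116) = 4.6246239;  |Δ| = 0.3631060
F(4.6246239) = 0.3871466
s_5 = 4.6246239 − 0.3871466·(0.3631060)/(3.2266117) = 4.5810565;  |Δ| = 0.0435675
F(4.5810565) = -0.0139215
s_6 = 4.5810565 − (-0.0139215)·(-0.0435675)/(-0.4010681) = 4.5825688;  |Δ| = 0.0015123
|s_6 − s_5| = 0.0015123 < 0.01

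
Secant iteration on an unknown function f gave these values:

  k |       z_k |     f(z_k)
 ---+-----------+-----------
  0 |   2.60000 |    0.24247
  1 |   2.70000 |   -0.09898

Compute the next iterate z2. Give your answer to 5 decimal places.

2.67101

z2 = 2.70000 − (-0.09898)·(2.70000 − 2.60000) / (-0.09898 − 0.24247)
   = 2.70000 − (-0.0098980)/(-0.3414500) = 2.6710119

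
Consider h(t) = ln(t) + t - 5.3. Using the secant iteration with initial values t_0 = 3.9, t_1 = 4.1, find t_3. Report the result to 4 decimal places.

h(3.9) = -0.039023, h(4.1) = 0.210987
t_2 = 4.100000 − 0.210987·(4.100000 − 3.900000) / (0.210987 − (-0.039023)) = 4.100000 − (0.042197)/(0.250010) = 3.931217
h(3.931217) = 0.000167
t_3 = 3.931217 − 0.000167·(3.931217 − 4.100000) / (0.000167 − 0.210987) = 3.931217 − (-0.000028)/(-0.210820) = 3.931084

3.9311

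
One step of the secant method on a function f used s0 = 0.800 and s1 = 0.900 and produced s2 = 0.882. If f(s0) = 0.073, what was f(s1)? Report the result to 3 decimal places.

The secant line through (0.800, 0.073) and (0.900, f(s1)) crosses zero at s2 = 0.882.
So (0.800, 0.073), (0.900, f(s1)), (0.882, 0) are collinear:
f(s1) = 0.073 · (0.900 − 0.882) / (0.800 − 0.882) = 0.073 · (0.01800)/(-0.08200) = -0.01602

-0.016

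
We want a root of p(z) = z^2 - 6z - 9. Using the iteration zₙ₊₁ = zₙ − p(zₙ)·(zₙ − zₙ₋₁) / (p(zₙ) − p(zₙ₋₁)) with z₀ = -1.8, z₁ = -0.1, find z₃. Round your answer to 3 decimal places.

p(-1.8) = 5.04000, p(-0.1) = -8.39000
z₂ = -0.10000 − (-8.39000)·(-0.10000 − (-1.80000)) / (-8.39000 − 5.04000) = -0.10000 − (-14.26300)/(-13.43000) = -1.16203
p(-1.16203) = -0.67755
z₃ = -1.16203 − (-0.67755)·(-1.16203 − (-0.10000)) / (-0.67755 − (-8.39000)) = -1.16203 − (0.71957)/(7.71245) = -1.25533

-1.255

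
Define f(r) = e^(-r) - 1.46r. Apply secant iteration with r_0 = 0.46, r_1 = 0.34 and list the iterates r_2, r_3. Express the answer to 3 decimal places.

0.441, 0.441

f(0.46) = -0.04032, f(0.34) = 0.21537
r_2 = 0.34000 − 0.21537·(0.34000 − 0.46000) / (0.21537 − (-0.04032)) = 0.34000 − (-0.02584)/(0.25569) = 0.44108
f(0.44108) = -0.00063
r_3 = 0.44108 − (-0.00063)·(0.44108 − 0.34000) / (-0.00063 − 0.21537) = 0.44108 − (-0.00006)/(-0.21600) = 0.44078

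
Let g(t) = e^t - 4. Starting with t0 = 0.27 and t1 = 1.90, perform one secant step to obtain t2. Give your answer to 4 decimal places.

g(0.27) = -2.690036, g(1.90) = 2.685894
t2 = 1.900000 − 2.685894·(1.900000 − 0.270000) / (2.685894 − (-2.690036)) = 1.900000 − (4.378008)/(5.375930) = 1.085628

1.0856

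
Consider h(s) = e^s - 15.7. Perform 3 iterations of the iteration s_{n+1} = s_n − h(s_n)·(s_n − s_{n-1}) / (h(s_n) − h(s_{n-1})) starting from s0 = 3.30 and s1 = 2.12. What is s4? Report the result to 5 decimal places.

h(3.30) = 11.4126389, h(2.12) = -7.3688625
s2 = 2.1200000 − (-7.3688625)·(2.1200000 − 3.3000000) / (-7.3688625 − 11.4126389) = 2.1200000 − (8.6952578)/(-18.7815014) = 2.5829693
h(2.5829693) = -2.4636179
s3 = 2.5829693 − (-2.4636179)·(2.5829693 − 2.1200000) / (-2.4636179 − (-7.3688625)) = 2.5829693 − (-1.1405794)/(4.9052446) = 2.8154917
h(2.8154917) = 1.0013855
s4 = 2.8154917 − 1.0013855·(2.8154917 − 2.5829693) / (1.0013855 − (-2.4636179)) = 2.8154917 − (0.2328446)/(3.4650034) = 2.7482927

2.74829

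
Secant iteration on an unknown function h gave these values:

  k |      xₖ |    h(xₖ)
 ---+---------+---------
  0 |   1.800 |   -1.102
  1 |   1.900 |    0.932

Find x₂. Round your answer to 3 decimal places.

x₂ = 1.900 − 0.932·(1.900 − 1.800) / (0.932 − (-1.102))
   = 1.900 − (0.09320)/(2.03400) = 1.85418

1.854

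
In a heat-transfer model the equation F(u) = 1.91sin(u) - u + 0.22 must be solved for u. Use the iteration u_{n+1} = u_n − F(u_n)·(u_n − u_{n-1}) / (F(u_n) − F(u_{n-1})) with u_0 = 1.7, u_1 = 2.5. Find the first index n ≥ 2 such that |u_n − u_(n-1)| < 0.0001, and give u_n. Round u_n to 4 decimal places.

n = 6, u_n = 1.9756

F(1.7) = 0.414080, F(2.5) = -1.136918
u_2 = 2.500000 − (-1.136918)·(0.800000)/(-1.550998) = 1.913581;  |Δ| = 0.586419
F(1.913581) = 0.105300
u_3 = 1.913581 − 0.105300·(-0.586419)/(1.242218) = 1.963290;  |Δ| = 0.049709
F(1.963290) = 0.021470
u_4 = 1.963290 − 0.021470·(0.049709)/(-0.083830) = 1.976021;  |Δ| = 0.012731
F(1.976021) = -0.000705
u_5 = 1.976021 − (-0.000705)·(0.012731)/(-0.022174) = 1.975616;  |Δ| = 0.000405
F(1.975616) = 0.000004
u_6 = 1.975616 − 0.000004·(-0.000405)/(0.000709) = 1.975619;  |Δ| = 0.000003
|u_6 − u_5| = 0.000003 < 0.0001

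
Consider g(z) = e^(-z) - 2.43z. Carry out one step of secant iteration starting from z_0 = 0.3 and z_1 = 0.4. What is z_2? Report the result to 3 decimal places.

0.304

g(0.3) = 0.01182, g(0.4) = -0.30168
z_2 = 0.40000 − (-0.30168)·(0.40000 − 0.30000) / (-0.30168 − 0.01182) = 0.40000 − (-0.03017)/(-0.31350) = 0.30377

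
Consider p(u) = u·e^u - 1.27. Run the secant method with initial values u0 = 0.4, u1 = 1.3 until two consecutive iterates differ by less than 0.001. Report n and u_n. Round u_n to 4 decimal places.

n = 6, u_n = 0.6578

p(0.4) = -0.673270, p(1.3) = 3.500086
u2 = 1.300000 − 3.500086·(0.900000)/(4.173356) = 0.545193;  |Δ| = 0.754807
p(0.545193) = -0.329573
u3 = 0.545193 − (-0.329573)·(-0.754807)/(-3.829659) = 0.610151;  |Δ| = 0.064957
p(0.610151) = -0.146891
u4 = 0.610151 − (-0.146891)·(0.064957)/(0.182683) = 0.662381;  |Δ| = 0.052231
p(0.662381) = 0.014625
u5 = 0.662381 − 0.014625·(0.052231)/(0.161516) = 0.657652;  |Δ| = 0.004729
p(0.657652) = -0.000565
u6 = 0.657652 − (-0.000565)·(-0.004729)/(-0.015190) = 0.657828;  |Δ| = 0.000176
|u6 − u5| = 0.000176 < 0.001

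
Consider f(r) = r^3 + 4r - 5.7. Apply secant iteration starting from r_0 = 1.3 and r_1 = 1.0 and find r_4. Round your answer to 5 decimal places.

1.09593

f(1.3) = 1.6970000, f(1.0) = -0.7000000
r_2 = 1.0000000 − (-0.7000000)·(1.0000000 − 1.3000000) / (-0.7000000 − 1.6970000) = 1.0000000 − (0.2100000)/(-2.3970000) = 1.0876095
f(1.0876095) = -0.0630347
r_3 = 1.0876095 − (-0.0630347)·(1.0876095 − 1.0000000) / (-0.0630347 − (-0.7000000)) = 1.0876095 − (-0.0055224)/(0.6369653) = 1.0962794
f(1.0962794) = 0.0026577
r_4 = 1.0962794 − 0.0026577·(1.0962794 − 1.0876095) / (0.0026577 − (-0.0630347)) = 1.0962794 − (0.0000230)/(0.0656924) = 1.0959287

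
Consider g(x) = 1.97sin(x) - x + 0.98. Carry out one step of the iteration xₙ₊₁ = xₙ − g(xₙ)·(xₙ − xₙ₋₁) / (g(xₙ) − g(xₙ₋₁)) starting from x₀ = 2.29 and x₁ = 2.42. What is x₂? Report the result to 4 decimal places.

g(2.29) = 0.172091, g(2.42) = -0.138655
x₂ = 2.420000 − (-0.138655)·(2.420000 − 2.290000) / (-0.138655 − 0.172091) = 2.420000 − (-0.018025)/(-0.310746) = 2.361994

2.3620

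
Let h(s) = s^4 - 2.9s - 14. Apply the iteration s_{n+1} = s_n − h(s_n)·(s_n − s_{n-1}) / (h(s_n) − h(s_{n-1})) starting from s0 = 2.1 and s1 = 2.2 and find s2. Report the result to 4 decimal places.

h(2.1) = -0.641900, h(2.2) = 3.045600
s2 = 2.200000 − 3.045600·(2.200000 − 2.100000) / (3.045600 − (-0.641900)) = 2.200000 − (0.304560)/(3.687500) = 2.117407

2.1174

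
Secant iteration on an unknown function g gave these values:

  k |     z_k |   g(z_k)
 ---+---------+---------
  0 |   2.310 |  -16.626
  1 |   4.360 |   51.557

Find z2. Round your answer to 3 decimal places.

2.810

z2 = 4.360 − 51.557·(4.360 − 2.310) / (51.557 − (-16.626))
   = 4.360 − (105.69185)/(68.18300) = 2.80988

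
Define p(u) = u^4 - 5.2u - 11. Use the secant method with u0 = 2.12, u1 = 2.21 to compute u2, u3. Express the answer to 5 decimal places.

2.17152, 2.17304

p(2.12) = -1.8243686, p(2.21) = 1.3624328
u2 = 2.2100000 − 1.3624328·(2.2100000 − 2.1200000) / (1.3624328 − (-1.8243686)) = 2.2100000 − (0.1226190)/(3.1868014) = 2.1715229
p(2.1715229) = -0.0558693
u3 = 2.1715229 − (-0.0558693)·(2.1715229 − 2.2100000) / (-0.0558693 − 1.3624328) = 2.1715229 − (0.0021497)/(-1.4183021) = 2.1730386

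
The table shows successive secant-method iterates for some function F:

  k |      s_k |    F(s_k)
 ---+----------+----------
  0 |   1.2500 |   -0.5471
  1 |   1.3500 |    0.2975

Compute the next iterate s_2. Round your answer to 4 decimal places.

s_2 = 1.3500 − 0.2975·(1.3500 − 1.2500) / (0.2975 − (-0.5471))
   = 1.3500 − (0.029750)/(0.844600) = 1.314776

1.3148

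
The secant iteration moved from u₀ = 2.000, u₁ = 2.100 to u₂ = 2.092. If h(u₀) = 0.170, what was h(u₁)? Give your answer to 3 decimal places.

The secant line through (2.000, 0.170) and (2.100, h(u₁)) crosses zero at u₂ = 2.092.
So (2.000, 0.170), (2.100, h(u₁)), (2.092, 0) are collinear:
h(u₁) = 0.170 · (2.100 − 2.092) / (2.000 − 2.092) = 0.170 · (0.00800)/(-0.09200) = -0.01478

-0.015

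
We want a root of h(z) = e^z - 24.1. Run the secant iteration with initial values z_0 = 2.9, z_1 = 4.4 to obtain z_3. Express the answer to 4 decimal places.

3.1120

h(2.9) = -5.925855, h(4.4) = 57.350869
z_2 = 4.400000 − 57.350869·(4.400000 − 2.900000) / (57.350869 − (-5.925855)) = 4.400000 − (86.026303)/(63.276723) = 3.040475
h(3.040475) = -3.184830
z_3 = 3.040475 − (-3.184830)·(3.040475 − 4.400000) / (-3.184830 − 57.350869) = 3.040475 − (4.329856)/(-60.535698) = 3.112000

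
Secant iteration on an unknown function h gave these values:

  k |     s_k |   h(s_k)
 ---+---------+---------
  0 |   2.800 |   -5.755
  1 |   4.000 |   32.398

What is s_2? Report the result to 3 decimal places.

s_2 = 4.000 − 32.398·(4.000 − 2.800) / (32.398 − (-5.755))
   = 4.000 − (38.87760)/(38.15300) = 2.98101

2.981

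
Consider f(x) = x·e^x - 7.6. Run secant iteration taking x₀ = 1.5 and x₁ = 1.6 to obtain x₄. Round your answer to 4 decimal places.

f(1.5) = -0.877466, f(1.6) = 0.324852
x₂ = 1.600000 − 0.324852·(1.600000 − 1.500000) / (0.324852 − (-0.877466)) = 1.600000 − (0.032485)/(1.202318) = 1.572981
f(1.572981) = -0.016659
x₃ = 1.572981 − (-0.016659)·(1.572981 − 1.600000) / (-0.016659 − 0.324852) = 1.572981 − (0.000450)/(-0.341511) = 1.574299
f(1.574299) = -0.000295
x₄ = 1.574299 − (-0.000295)·(1.574299 − 1.572981) / (-0.000295 − (-0.016659)) = 1.574299 − (0.000000)/(0.016364) = 1.574323

1.5743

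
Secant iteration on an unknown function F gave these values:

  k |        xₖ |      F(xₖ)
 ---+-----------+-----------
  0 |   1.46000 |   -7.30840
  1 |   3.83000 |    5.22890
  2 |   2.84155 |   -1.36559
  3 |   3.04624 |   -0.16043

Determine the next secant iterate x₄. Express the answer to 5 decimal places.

3.07349

x₄ = 3.04624 − (-0.16043)·(3.04624 − 2.84155) / (-0.16043 − (-1.36559))
   = 3.04624 − (-0.0328384)/(1.2051600) = 3.0734882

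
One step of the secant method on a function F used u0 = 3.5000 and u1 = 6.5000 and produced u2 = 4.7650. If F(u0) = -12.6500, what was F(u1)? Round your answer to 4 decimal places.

The secant line through (3.5000, -12.6500) and (6.5000, F(u1)) crosses zero at u2 = 4.7650.
So (3.5000, -12.6500), (6.5000, F(u1)), (4.7650, 0) are collinear:
F(u1) = -12.6500 · (6.5000 − 4.7650) / (3.5000 − 4.7650) = -12.6500 · (1.735000)/(-1.265000) = 17.350000

17.3500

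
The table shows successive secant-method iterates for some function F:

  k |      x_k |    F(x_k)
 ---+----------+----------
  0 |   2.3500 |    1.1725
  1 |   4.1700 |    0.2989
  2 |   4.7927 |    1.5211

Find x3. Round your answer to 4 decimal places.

4.0177

x3 = 4.7927 − 1.5211·(4.7927 − 4.1700) / (1.5211 − 0.2989)
   = 4.7927 − (0.947189)/(1.222200) = 4.017713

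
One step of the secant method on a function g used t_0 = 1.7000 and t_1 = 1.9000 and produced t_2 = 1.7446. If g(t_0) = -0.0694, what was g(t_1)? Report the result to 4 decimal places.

The secant line through (1.7000, -0.0694) and (1.9000, g(t_1)) crosses zero at t_2 = 1.7446.
So (1.7000, -0.0694), (1.9000, g(t_1)), (1.7446, 0) are collinear:
g(t_1) = -0.0694 · (1.9000 − 1.7446) / (1.7000 − 1.7446) = -0.0694 · (0.155400)/(-0.044600) = 0.241811

0.2418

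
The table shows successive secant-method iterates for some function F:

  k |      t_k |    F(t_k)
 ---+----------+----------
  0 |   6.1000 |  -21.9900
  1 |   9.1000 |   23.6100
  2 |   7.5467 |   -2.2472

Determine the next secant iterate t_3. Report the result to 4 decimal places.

7.6817

t_3 = 7.5467 − (-2.2472)·(7.5467 − 9.1000) / (-2.2472 − 23.6100)
   = 7.5467 − (3.490576)/(-25.857200) = 7.681694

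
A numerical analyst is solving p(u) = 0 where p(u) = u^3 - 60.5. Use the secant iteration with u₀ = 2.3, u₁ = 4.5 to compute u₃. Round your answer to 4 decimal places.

p(2.3) = -48.333000, p(4.5) = 30.625000
u₂ = 4.500000 − 30.625000·(4.500000 − 2.300000) / (30.625000 − (-48.333000)) = 4.500000 − (67.375000)/(78.958000) = 3.646698
p(3.646698) = -12.004719
u₃ = 3.646698 − (-12.004719)·(3.646698 − 4.500000) / (-12.004719 − 30.625000) = 3.646698 − (10.243647)/(-42.629719) = 3.886992

3.8870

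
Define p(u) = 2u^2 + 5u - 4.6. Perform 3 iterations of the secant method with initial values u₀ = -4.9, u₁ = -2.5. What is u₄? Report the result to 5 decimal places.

p(-4.9) = 18.9200000, p(-2.5) = -4.6000000
u₂ = -2.5000000 − (-4.6000000)·(-2.5000000 − (-4.9000000)) / (-4.6000000 − 18.9200000) = -2.5000000 − (-11.0400000)/(-23.5200000) = -2.9693878
p(-2.9693878) = -1.8124115
u₃ = -2.9693878 − (-1.8124115)·(-2.9693878 − (-2.5000000)) / (-1.8124115 − (-4.6000000)) = -2.9693878 − (0.8507238)/(2.7875885) = -3.2745704
p(-3.2745704) = 0.4727710
u₄ = -3.2745704 − 0.4727710·(-3.2745704 − (-2.9693878)) / (0.4727710 − (-1.8124115)) = -3.2745704 − (-0.1442815)/(2.2851825) = -3.2114326

-3.21143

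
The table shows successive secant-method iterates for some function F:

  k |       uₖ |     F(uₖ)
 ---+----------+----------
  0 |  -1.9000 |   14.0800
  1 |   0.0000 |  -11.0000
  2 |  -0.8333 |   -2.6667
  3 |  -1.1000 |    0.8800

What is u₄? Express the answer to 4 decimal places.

-1.0338

u₄ = -1.1000 − 0.8800·(-1.1000 − (-0.8333)) / (0.8800 − (-2.6667))
   = -1.1000 − (-0.234696)/(3.546700) = -1.033827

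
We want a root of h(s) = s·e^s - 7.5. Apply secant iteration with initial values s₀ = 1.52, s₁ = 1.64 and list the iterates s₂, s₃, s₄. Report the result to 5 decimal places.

1.56388, 1.56611, 1.56623

h(1.52) = -0.5502177, h(1.64) = 0.9544780
s₂ = 1.6400000 − 0.9544780·(1.6400000 − 1.5200000) / (0.9544780 − (-0.5502177)) = 1.6400000 − (0.1145374)/(1.5046957) = 1.5638801
h(1.5638801) = -0.0288421
s₃ = 1.5638801 − (-0.0288421)·(1.5638801 − 1.6400000) / (-0.0288421 − 0.9544780) = 1.5638801 − (0.0021955)/(-0.9833201) = 1.5661127
h(1.5661127) = -0.0014524
s₄ = 1.5661127 − (-0.0014524)·(1.5661127 − 1.5638801) / (-0.0014524 − (-0.0288421)) = 1.5661127 − (-0.0000032)/(0.0273896) = 1.5662311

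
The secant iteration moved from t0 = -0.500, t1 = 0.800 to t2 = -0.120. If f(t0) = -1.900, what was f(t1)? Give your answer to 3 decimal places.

The secant line through (-0.500, -1.900) and (0.800, f(t1)) crosses zero at t2 = -0.120.
So (-0.500, -1.900), (0.800, f(t1)), (-0.120, 0) are collinear:
f(t1) = -1.900 · (0.800 − (-0.120)) / (-0.500 − (-0.120)) = -1.900 · (0.92000)/(-0.38000) = 4.60000

4.600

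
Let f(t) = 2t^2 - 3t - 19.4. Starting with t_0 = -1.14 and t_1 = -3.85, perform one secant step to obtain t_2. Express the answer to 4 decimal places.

f(-1.14) = -13.380800, f(-3.85) = 21.795000
t_2 = -3.850000 − 21.795000·(-3.850000 − (-1.140000)) / (21.795000 − (-13.380800)) = -3.850000 − (-59.064450)/(35.175800) = -2.170878

-2.1709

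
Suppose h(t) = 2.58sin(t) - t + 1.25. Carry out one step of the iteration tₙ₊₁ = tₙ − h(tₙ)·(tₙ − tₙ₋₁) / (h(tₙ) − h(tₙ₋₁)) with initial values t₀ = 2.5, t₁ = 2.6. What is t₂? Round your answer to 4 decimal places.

h(2.5) = 0.294058, h(2.6) = -0.020006
t₂ = 2.600000 − (-0.020006)·(2.600000 − 2.500000) / (-0.020006 − 0.294058) = 2.600000 − (-0.002001)/(-0.314065) = 2.593630

2.5936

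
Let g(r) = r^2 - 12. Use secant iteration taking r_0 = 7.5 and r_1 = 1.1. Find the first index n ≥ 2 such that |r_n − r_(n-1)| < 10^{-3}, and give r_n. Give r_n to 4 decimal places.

g(7.5) = 44.250000, g(1.1) = -10.790000
r_2 = 1.100000 − (-10.790000)·(-6.400000)/(-55.040000) = 2.354651;  |Δ| = 1.254651
g(2.354651) = -6.455618
r_3 = 2.354651 − (-6.455618)·(1.254651)/(4.334382) = 4.223325;  |Δ| = 1.868674
g(4.223325) = 5.836478
r_4 = 4.223325 − 5.836478·(1.868674)/(12.292096) = 3.336050;  |Δ| = 0.887276
g(3.336050) = -0.870771
r_5 = 3.336050 − (-0.870771)·(-0.887276)/(-6.707249) = 3.451241;  |Δ| = 0.115191
g(3.451241) = -0.088937
r_6 = 3.451241 − (-0.088937)·(0.115191)/(0.781834) = 3.464344;  |Δ| = 0.013103
g(3.464344) = 0.001681
r_7 = 3.464344 − 0.001681·(0.013103)/(0.090618) = 3.464101;  |Δ| = 0.000243
|r_7 − r_6| = 0.000243 < 10^{-3}

n = 7, r_n = 3.4641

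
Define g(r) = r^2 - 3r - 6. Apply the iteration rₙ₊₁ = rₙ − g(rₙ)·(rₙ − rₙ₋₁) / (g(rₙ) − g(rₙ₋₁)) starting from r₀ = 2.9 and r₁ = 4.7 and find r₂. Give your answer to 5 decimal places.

4.26739

g(2.9) = -6.2900000, g(4.7) = 1.9900000
r₂ = 4.7000000 − 1.9900000·(4.7000000 − 2.9000000) / (1.9900000 − (-6.2900000)) = 4.7000000 − (3.5820000)/(8.2800000) = 4.2673913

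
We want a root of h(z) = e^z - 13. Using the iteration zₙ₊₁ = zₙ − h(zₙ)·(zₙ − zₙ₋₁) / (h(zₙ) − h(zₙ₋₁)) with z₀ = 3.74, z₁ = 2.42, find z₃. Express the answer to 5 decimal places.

2.57020

h(3.74) = 29.0979902, h(2.42) = -1.7541407
z₂ = 2.4200000 − (-1.7541407)·(2.4200000 − 3.7400000) / (-1.7541407 − 29.0979902) = 2.4200000 − (2.3154657)/(-30.8521309) = 2.4950504
h(2.4950504) = -0.8776552
z₃ = 2.4950504 − (-0.8776552)·(2.4950504 − 2.4200000) / (-0.8776552 − (-1.7541407)) = 2.4950504 − (-0.0658684)/(0.8764855) = 2.5702010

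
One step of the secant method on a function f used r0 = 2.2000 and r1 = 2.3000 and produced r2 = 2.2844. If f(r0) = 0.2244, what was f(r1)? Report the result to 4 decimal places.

-0.0415

The secant line through (2.2000, 0.2244) and (2.3000, f(r1)) crosses zero at r2 = 2.2844.
So (2.2000, 0.2244), (2.3000, f(r1)), (2.2844, 0) are collinear:
f(r1) = 0.2244 · (2.3000 − 2.2844) / (2.2000 − 2.2844) = 0.2244 · (0.015600)/(-0.084400) = -0.041477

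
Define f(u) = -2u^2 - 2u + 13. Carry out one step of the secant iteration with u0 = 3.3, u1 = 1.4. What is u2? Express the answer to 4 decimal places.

f(3.3) = -15.380000, f(1.4) = 6.280000
u2 = 1.400000 − 6.280000·(1.400000 − 3.300000) / (6.280000 − (-15.380000)) = 1.400000 − (-11.932000)/(21.660000) = 1.950877

1.9509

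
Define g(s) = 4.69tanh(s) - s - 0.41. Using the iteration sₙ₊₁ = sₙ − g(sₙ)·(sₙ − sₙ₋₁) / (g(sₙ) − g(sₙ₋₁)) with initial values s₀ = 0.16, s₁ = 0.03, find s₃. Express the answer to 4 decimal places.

g(0.16) = 0.174061, g(0.03) = -0.299342
s₂ = 0.030000 − (-0.299342)·(0.030000 − 0.160000) / (-0.299342 − 0.174061) = 0.030000 − (0.038914)/(-0.473404) = 0.112201
g(0.112201) = 0.001826
s₃ = 0.112201 − 0.001826·(0.112201 − 0.030000) / (0.001826 − (-0.299342)) = 0.112201 − (0.000150)/(0.301168) = 0.111703

0.1117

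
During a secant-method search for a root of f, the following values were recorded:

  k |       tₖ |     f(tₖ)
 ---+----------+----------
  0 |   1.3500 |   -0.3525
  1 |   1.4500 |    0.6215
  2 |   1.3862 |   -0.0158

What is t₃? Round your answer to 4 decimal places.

1.3878

t₃ = 1.3862 − (-0.0158)·(1.3862 − 1.4500) / (-0.0158 − 0.6215)
   = 1.3862 − (0.001008)/(-0.637300) = 1.387782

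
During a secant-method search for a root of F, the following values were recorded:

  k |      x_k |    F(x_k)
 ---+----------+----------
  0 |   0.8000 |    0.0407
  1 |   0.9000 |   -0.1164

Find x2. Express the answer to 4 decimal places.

0.8259

x2 = 0.9000 − (-0.1164)·(0.9000 − 0.8000) / (-0.1164 − 0.0407)
   = 0.9000 − (-0.011640)/(-0.157100) = 0.825907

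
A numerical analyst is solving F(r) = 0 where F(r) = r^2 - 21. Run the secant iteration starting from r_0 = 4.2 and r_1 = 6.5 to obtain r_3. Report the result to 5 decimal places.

4.57064

F(4.2) = -3.3600000, F(6.5) = 21.2500000
r_2 = 6.5000000 − 21.2500000·(6.5000000 − 4.2000000) / (21.2500000 − (-3.3600000)) = 6.5000000 − (48.8750000)/(24.6100000) = 4.5140187
F(4.5140187) = -0.6236353
r_3 = 4.5140187 − (-0.6236353)·(4.5140187 − 6.5000000) / (-0.6236353 − 21.2500000) = 4.5140187 − (1.2385280)/(-21.8736353) = 4.5706406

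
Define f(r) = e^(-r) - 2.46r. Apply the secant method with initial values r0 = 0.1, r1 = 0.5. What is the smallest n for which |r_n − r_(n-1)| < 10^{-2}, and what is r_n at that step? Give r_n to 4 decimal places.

f(0.1) = 0.658837, f(0.5) = -0.623469
r2 = 0.500000 − (-0.623469)·(0.400000)/(-1.282307) = 0.305516;  |Δ| = 0.194484
f(0.305516) = -0.014827
r3 = 0.305516 − (-0.014827)·(-0.194484)/(0.608642) = 0.300778;  |Δ| = 0.004738
|r3 − r2| = 0.004738 < 10^{-2}

n = 3, r_n = 0.3008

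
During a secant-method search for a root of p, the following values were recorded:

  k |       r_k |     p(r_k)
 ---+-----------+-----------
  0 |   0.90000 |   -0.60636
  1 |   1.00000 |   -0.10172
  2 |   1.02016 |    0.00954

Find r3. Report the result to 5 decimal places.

1.01843

r3 = 1.02016 − 0.00954·(1.02016 − 1.00000) / (0.00954 − (-0.10172))
   = 1.02016 − (0.0001923)/(0.1112600) = 1.0184314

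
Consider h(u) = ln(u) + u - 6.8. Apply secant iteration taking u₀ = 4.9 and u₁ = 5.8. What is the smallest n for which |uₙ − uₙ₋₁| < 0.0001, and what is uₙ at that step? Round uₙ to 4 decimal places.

n = 4, uₙ = 5.1592

h(4.9) = -0.310765, h(5.8) = 0.757858
u₂ = 5.800000 − 0.757858·(0.900000)/(1.068623) = 5.161728;  |Δ| = 0.638272
h(5.161728) = 0.002999
u₃ = 5.161728 − 0.002999·(-0.638272)/(-0.754859) = 5.159192;  |Δ| = 0.002536
h(5.159192) = -0.000028
u₄ = 5.159192 − (-0.000028)·(-0.002536)/(-0.003027) = 5.159215;  |Δ| = 0.000024
|u₄ − u₃| = 0.000024 < 0.0001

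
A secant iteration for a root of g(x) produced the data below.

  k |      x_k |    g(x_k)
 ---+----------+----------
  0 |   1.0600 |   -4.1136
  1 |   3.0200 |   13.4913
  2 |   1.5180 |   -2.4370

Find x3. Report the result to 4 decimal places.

x3 = 1.5180 − (-2.4370)·(1.5180 − 3.0200) / (-2.4370 − 13.4913)
   = 1.5180 − (3.660374)/(-15.928300) = 1.747803

1.7478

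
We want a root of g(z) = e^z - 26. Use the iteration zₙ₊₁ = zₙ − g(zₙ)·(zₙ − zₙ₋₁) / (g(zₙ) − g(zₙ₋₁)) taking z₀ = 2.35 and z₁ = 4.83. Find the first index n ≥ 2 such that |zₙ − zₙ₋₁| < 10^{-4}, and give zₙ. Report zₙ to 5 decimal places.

g(2.35) = -15.5144303, g(4.83) = 99.2109607
z₂ = 4.8300000 − 99.2109607·(2.4800000)/(114.7253909) = 2.6853729;  |Δ| = 2.1446271
g(2.6853729) = -11.3363316
z₃ = 2.6853729 − (-11.3363316)·(-2.1446271)/(-110.5472922) = 2.9052987;  |Δ| = 0.2199258
g(2.9052987) = -7.7292993
z₄ = 2.9052987 − (-7.7292993)·(0.2199258)/(3.6070322) = 3.3765650;  |Δ| = 0.4712662
g(3.3765650) = 3.2700543
z₅ = 3.3765650 − 3.2700543·(0.4712662)/(10.9993536) = 3.2364598;  |Δ| = 0.1401052
g(3.2364598) = -0.5565130
z₆ = 3.2364598 − (-0.5565130)·(-0.1401052)/(-3.8265673) = 3.2568359;  |Δ| = 0.0203761
g(3.2568359) = -0.0327572
z₇ = 3.2568359 − (-0.0327572)·(0.0203761)/(0.5237558) = 3.2581102;  |Δ| = 0.0012744
g(3.2581102) = 0.0003560
z₈ = 3.2581102 − 0.0003560·(0.0012744)/(0.0331132) = 3.2580965;  |Δ| = 0.0000137
|z₈ − z₇| = 0.0000137 < 10^{-4}

n = 8, zₙ = 3.25810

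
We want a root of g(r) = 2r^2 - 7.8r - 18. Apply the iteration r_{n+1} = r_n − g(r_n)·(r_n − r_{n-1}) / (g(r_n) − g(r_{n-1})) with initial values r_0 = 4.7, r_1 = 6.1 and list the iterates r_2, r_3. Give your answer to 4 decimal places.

g(4.7) = -10.480000, g(6.1) = 8.840000
r_2 = 6.100000 − 8.840000·(6.100000 − 4.700000) / (8.840000 − (-10.480000)) = 6.100000 − (12.376000)/(19.320000) = 5.459420
g(5.459420) = -0.972938
r_3 = 5.459420 − (-0.972938)·(5.459420 − 6.100000) / (-0.972938 − 8.840000) = 5.459420 − (0.623245)/(-9.812938) = 5.522933

5.4594, 5.5229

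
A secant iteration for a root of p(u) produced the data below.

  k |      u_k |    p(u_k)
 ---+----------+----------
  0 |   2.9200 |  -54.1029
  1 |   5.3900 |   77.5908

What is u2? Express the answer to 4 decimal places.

3.9347

u2 = 5.3900 − 77.5908·(5.3900 − 2.9200) / (77.5908 − (-54.1029))
   = 5.3900 − (191.649276)/(131.693700) = 3.934735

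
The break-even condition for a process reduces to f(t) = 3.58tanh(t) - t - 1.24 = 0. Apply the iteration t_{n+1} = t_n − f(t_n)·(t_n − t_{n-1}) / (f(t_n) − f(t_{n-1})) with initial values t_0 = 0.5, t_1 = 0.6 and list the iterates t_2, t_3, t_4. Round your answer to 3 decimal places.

f(0.5) = -0.08562, f(0.6) = 0.08264
t_2 = 0.60000 − 0.08264·(0.60000 − 0.50000) / (0.08264 − (-0.08562)) = 0.60000 − (0.00826)/(0.16826) = 0.55089
f(0.55089) = 0.00335
t_3 = 0.55089 − 0.00335·(0.55089 − 0.60000) / (0.00335 − 0.08264) = 0.55089 − (-0.00016)/(-0.07928) = 0.54881
f(0.54881) = -0.00014
t_4 = 0.54881 − (-0.00014)·(0.54881 − 0.55089) / (-0.00014 − 0.00335) = 0.54881 − (0.00000)/(-0.00350) = 0.54889

0.551, 0.549, 0.549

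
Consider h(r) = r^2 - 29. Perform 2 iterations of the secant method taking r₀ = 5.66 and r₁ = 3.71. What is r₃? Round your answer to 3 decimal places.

h(5.66) = 3.03560, h(3.71) = -15.23590
r₂ = 3.71000 − (-15.23590)·(3.71000 − 5.66000) / (-15.23590 − 3.03560) = 3.71000 − (29.71001)/(-18.27150) = 5.33603
h(5.33603) = -0.52679
r₃ = 5.33603 − (-0.52679)·(5.33603 − 3.71000) / (-0.52679 − (-15.23590)) = 5.33603 − (-0.85657)/(14.70911) = 5.39426

5.394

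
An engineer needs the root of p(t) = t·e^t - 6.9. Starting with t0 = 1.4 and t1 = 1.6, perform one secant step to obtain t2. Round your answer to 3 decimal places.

1.509

p(1.4) = -1.22272, p(1.6) = 1.02485
t2 = 1.60000 − 1.02485·(1.60000 − 1.40000) / (1.02485 − (-1.22272)) = 1.60000 − (0.20497)/(2.24757) = 1.50880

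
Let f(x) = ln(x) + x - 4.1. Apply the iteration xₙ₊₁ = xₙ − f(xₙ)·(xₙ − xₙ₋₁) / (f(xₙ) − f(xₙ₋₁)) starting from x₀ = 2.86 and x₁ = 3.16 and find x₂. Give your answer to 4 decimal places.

f(2.86) = -0.189178, f(3.16) = 0.210572
x₂ = 3.160000 − 0.210572·(3.160000 − 2.860000) / (0.210572 − (-0.189178)) = 3.160000 − (0.063172)/(0.399750) = 3.001972

3.0020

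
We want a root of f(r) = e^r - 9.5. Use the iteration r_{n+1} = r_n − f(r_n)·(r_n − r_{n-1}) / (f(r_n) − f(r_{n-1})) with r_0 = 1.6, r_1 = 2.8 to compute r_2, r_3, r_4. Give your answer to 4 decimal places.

2.0748, 2.2062, 2.2554

f(1.6) = -4.546968, f(2.8) = 6.944647
r_2 = 2.800000 − 6.944647·(2.800000 − 1.600000) / (6.944647 − (-4.546968)) = 2.800000 − (8.333576)/(11.491614) = 2.074812
f(2.074812) = -1.536947
r_3 = 2.074812 − (-1.536947)·(2.074812 − 2.800000) / (-1.536947 − 6.944647) = 2.074812 − (1.114575)/(-8.481594) = 2.206223
f(2.206223) = -0.418645
r_4 = 2.206223 − (-0.418645)·(2.206223 − 2.074812) / (-0.418645 − (-1.536947)) = 2.206223 − (-0.055015)/(1.118303) = 2.255418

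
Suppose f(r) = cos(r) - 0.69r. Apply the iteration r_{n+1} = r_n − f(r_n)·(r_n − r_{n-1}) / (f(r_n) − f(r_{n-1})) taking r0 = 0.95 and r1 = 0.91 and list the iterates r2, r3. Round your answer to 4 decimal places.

f(0.95) = -0.073817, f(0.91) = -0.014154
r2 = 0.910000 − (-0.014154)·(0.910000 − 0.950000) / (-0.014154 − (-0.073817)) = 0.910000 − (0.000566)/(0.059663) = 0.900510
f(0.900510) = -0.000142
r3 = 0.900510 − (-0.000142)·(0.900510 − 0.910000) / (-0.000142 − (-0.014154)) = 0.900510 − (0.000001)/(0.014012) = 0.900414

0.9005, 0.9004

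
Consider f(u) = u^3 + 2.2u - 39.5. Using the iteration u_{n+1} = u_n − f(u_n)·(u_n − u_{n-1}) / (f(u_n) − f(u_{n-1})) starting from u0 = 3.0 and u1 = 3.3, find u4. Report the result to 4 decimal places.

f(3.0) = -5.900000, f(3.3) = 3.697000
u2 = 3.300000 − 3.697000·(3.300000 − 3.000000) / (3.697000 − (-5.900000)) = 3.300000 − (1.109100)/(9.597000) = 3.184433
f(3.184433) = -0.202155
u3 = 3.184433 − (-0.202155)·(3.184433 − 3.300000) / (-0.202155 − 3.697000) = 3.184433 − (0.023363)/(-3.899155) = 3.190424
f(3.190424) = -0.006352
u4 = 3.190424 − (-0.006352)·(3.190424 − 3.184433) / (-0.006352 − (-0.202155)) = 3.190424 − (-0.000038)/(0.195803) = 3.190619

3.1906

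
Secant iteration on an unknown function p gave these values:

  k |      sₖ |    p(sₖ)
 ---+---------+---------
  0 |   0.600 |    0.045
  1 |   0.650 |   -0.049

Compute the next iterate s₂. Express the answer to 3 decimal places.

0.624

s₂ = 0.650 − (-0.049)·(0.650 − 0.600) / (-0.049 − 0.045)
   = 0.650 − (-0.00245)/(-0.09400) = 0.62394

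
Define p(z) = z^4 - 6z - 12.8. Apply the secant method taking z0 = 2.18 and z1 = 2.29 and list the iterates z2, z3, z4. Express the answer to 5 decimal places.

2.26517, 2.26672, 2.26675

p(2.18) = -3.2946942, p(2.29) = 0.9605848
z2 = 2.2900000 − 0.9605848·(2.2900000 − 2.1800000) / (0.9605848 − (-3.2946942)) = 2.2900000 − (0.1056643)/(4.2552790) = 2.2651686
p(2.2651686) = -0.0639637
z3 = 2.2651686 − (-0.0639637)·(2.2651686 − 2.2900000) / (-0.0639637 − 0.9605848) = 2.2651686 − (0.0015883)/(-1.0245485) = 2.2667189
p(2.2667189) = -0.0011198
z4 = 2.2667189 − (-0.0011198)·(2.2667189 − 2.2651686) / (-0.0011198 − (-0.0639637)) = 2.2667189 − (-0.0000017)/(0.0628439) = 2.2667465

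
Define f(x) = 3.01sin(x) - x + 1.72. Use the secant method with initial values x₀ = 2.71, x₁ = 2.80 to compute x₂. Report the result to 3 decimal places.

2.781

f(2.71) = 0.26914, f(2.80) = -0.07169
x₂ = 2.80000 − (-0.07169)·(2.80000 − 2.71000) / (-0.07169 − 0.26914) = 2.80000 − (-0.00645)/(-0.34082) = 2.78107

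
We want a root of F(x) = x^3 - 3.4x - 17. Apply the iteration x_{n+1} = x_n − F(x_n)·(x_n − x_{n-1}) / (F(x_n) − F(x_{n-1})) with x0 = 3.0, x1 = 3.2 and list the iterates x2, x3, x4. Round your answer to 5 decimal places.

F(3.0) = -0.2000000, F(3.2) = 4.8880000
x2 = 3.2000000 − 4.8880000·(3.2000000 − 3.0000000) / (4.8880000 − (-0.2000000)) = 3.2000000 − (0.9776000)/(5.0880000) = 3.0078616
F(3.0078616) = -0.0139087
x3 = 3.0078616 − (-0.0139087)·(3.0078616 − 3.2000000) / (-0.0139087 − 4.8880000) = 3.0078616 − (0.0026724)/(-4.9019087) = 3.0084068
F(3.0084068) = -0.0009627
x4 = 3.0084068 − (-0.0009627)·(3.0084068 − 3.0078616) / (-0.0009627 − (-0.0139087)) = 3.0084068 − (-0.0000005)/(0.0129460) = 3.0084473

3.00786, 3.00841, 3.00845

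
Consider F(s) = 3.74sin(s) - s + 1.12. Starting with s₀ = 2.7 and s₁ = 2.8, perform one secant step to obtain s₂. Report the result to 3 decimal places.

F(2.7) = 0.01840, F(2.8) = -0.42714
s₂ = 2.80000 − (-0.42714)·(2.80000 − 2.70000) / (-0.42714 − 0.01840) = 2.80000 − (-0.04271)/(-0.44555) = 2.70413

2.704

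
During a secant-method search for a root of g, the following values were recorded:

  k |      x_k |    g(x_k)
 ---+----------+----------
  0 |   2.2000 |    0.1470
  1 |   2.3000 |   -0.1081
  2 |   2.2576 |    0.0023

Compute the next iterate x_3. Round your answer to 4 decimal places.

2.2585

x_3 = 2.2576 − 0.0023·(2.2576 − 2.3000) / (0.0023 − (-0.1081))
   = 2.2576 − (-0.000098)/(0.110400) = 2.258483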